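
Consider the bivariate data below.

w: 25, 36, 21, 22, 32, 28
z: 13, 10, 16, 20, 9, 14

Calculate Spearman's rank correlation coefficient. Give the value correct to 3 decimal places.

Rank w: 3, 6, 1, 2, 5, 4
Rank z: 3, 2, 5, 6, 1, 4
d = rank(w) − rank(z): 0, 4, -4, -4, 4, 0; Σd² = 64
ρ = 1 − 6Σd² / [n(n²−1)] = 1 − 6×64 / (6×35) = 1 − 384/210 ≈ -0.829

-0.829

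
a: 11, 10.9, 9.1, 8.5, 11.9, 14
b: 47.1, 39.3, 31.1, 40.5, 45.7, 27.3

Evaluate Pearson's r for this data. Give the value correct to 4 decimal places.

-0.2324

n = 6, Σa = 65.4, Σb = 231, Σa² = 732.48, Σb² = 9204.14, Σab = 2499.76
nΣab − ΣaΣb = 14998.56 − 15107.4 = -108.84
nΣa² − (Σa)² = 4394.88 − 4277.16 = 117.72; nΣb² − (Σb)² = 55224.84 − 53361 = 1863.84
r = -108.84 / √(117.72 × 1863.84) = -108.84 / 468.4135 ≈ -0.2324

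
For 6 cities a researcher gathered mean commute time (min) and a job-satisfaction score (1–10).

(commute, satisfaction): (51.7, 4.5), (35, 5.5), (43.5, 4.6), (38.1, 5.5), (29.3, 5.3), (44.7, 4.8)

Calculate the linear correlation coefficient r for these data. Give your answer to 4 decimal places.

-0.8294

n = 6, Σx = 242.3, Σy = 30.2, Σx² = 10098.33, Σy² = 153.04, Σxy = 1204.65
nΣxy − ΣxΣy = 7227.9 − 7317.46 = -89.56
nΣx² − (Σx)² = 60589.98 − 58709.29 = 1880.69; nΣy² − (Σy)² = 918.24 − 912.04 = 6.2
r = -89.56 / √(1880.69 × 6.2) = -89.56 / 107.9828 ≈ -0.8294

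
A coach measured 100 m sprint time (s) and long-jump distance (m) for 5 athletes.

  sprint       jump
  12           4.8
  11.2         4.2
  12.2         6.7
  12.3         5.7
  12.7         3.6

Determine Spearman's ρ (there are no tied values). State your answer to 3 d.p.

Rank sprint: 2, 1, 3, 4, 5
Rank jump: 3, 2, 5, 4, 1
d = rank(sprint) − rank(jump): -1, -1, -2, 0, 4; Σd² = 22
ρ = 1 − 6Σd² / [n(n²−1)] = 1 − 6×22 / (5×24) = 1 − 132/120 ≈ -0.100

-0.100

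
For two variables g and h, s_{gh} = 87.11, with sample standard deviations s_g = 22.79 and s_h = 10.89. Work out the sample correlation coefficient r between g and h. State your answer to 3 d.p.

r = Cov(g,h) / (s_g · s_h) = 87.11 / (22.79 × 10.89)
  = 87.11 / 248.1831 ≈ 0.351

0.351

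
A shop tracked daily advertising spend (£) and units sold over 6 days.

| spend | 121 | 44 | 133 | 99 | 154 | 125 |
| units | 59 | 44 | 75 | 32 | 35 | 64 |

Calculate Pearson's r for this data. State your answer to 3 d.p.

n = 6, Σx = 676, Σy = 309, Σx² = 83408, Σy² = 17387, Σxy = 35608
nΣxy − ΣxΣy = 213648 − 208884 = 4764
nΣx² − (Σx)² = 500448 − 456976 = 43472; nΣy² − (Σy)² = 104322 − 95481 = 8841
r = 4764 / √(43472 × 8841) = 4764 / 19604.4881 ≈ 0.243

0.243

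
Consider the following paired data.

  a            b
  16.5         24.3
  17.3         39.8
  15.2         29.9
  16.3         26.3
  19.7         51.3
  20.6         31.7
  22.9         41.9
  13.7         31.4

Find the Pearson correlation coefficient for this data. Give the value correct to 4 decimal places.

n = 8, Σa = 142.2, Σb = 276.6, Σa² = 2592.82, Σb² = 10138.38, Σab = 5025.98
nΣab − ΣaΣb = 40207.84 − 39332.52 = 875.32
nΣa² − (Σa)² = 20742.56 − 20220.84 = 521.72; nΣb² − (Σb)² = 81107.04 − 76507.56 = 4599.48
r = 875.32 / √(521.72 × 4599.48) = 875.32 / 1549.0774 ≈ 0.5651

0.5651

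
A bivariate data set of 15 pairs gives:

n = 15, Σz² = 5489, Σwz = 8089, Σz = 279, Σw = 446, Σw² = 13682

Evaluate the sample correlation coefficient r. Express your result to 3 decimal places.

-0.582

r = (nΣwz − ΣwΣz) / √[(nΣw² − (Σw)²)(nΣz² − (Σz)²)]
Numerator: 15×8089 − 446×279 = -3099
Denominator: √[(205230 − 198916)(82335 − 77841)] = √[6314 × 4494] = 5326.8298
r = -3099 / 5326.8298 ≈ -0.582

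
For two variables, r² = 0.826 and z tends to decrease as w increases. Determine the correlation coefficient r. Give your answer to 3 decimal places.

|r| = √0.826 = 0.909
The association is negative, so r = −0.909.

-0.909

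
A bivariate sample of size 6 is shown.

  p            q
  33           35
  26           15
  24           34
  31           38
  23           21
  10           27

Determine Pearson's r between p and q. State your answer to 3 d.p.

0.348

n = 6, Σp = 147, Σq = 170, Σp² = 3931, Σq² = 5220, Σpq = 4292
nΣpq − ΣpΣq = 25752 − 24990 = 762
nΣp² − (Σp)² = 23586 − 21609 = 1977; nΣq² − (Σq)² = 31320 − 28900 = 2420
r = 762 / √(1977 × 2420) = 762 / 2187.3134 ≈ 0.348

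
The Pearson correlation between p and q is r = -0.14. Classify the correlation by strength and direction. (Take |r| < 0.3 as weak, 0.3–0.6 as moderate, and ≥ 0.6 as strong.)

r = -0.14 < 0 so the relationship is negative.
|r| = 0.14, which falls in the weak range.

weak negative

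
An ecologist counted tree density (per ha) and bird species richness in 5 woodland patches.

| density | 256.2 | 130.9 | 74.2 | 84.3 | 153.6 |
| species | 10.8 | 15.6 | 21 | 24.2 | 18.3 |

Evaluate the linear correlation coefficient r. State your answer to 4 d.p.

-0.9066

n = 5, Σx = 699.2, Σy = 89.9, Σx² = 118978.34, Σy² = 1721.53, Σxy = 11218.14
nΣxy − ΣxΣy = 56090.7 − 62858.08 = -6767.38
nΣx² − (Σx)² = 594891.7 − 488880.64 = 106011.06; nΣy² − (Σy)² = 8607.65 − 8082.01 = 525.64
r = -6767.38 / √(106011.06 × 525.64) = -6767.38 / 7464.8278 ≈ -0.9066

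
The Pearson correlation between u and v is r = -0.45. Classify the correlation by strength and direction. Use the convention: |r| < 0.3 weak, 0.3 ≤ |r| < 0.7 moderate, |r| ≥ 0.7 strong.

r = -0.45 < 0 so the relationship is negative.
|r| = 0.45, which falls in the moderate range.

moderate negative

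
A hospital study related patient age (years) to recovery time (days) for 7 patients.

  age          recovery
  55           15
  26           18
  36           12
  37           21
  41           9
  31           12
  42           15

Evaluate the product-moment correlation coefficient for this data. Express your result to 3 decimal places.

n = 7, Σx = 268, Σy = 102, Σx² = 10772, Σy² = 1584, Σxy = 3873
nΣxy − ΣxΣy = 27111 − 27336 = -225
nΣx² − (Σx)² = 75404 − 71824 = 3580; nΣy² − (Σy)² = 11088 − 10404 = 684
r = -225 / √(3580 × 684) = -225 / 1564.8386 ≈ -0.144

-0.144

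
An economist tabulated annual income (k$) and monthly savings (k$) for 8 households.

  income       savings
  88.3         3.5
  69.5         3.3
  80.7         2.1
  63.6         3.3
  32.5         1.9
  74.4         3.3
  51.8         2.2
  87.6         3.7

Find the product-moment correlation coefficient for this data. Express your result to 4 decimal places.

0.6881

n = 8, Σx = 548.4, Σy = 23.3, Σx² = 40133.2, Σy² = 71.47, Σxy = 1663.1
nΣxy − ΣxΣy = 13304.8 − 12777.72 = 527.08
nΣx² − (Σx)² = 321065.6 − 300742.56 = 20323.04; nΣy² − (Σy)² = 571.76 − 542.89 = 28.87
r = 527.08 / √(20323.04 × 28.87) = 527.08 / 765.9805 ≈ 0.6881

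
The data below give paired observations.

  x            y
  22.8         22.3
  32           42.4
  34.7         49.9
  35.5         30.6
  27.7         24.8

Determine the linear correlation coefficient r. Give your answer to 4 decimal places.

n = 5, Σx = 152.7, Σy = 170, Σx² = 4775.47, Σy² = 6336.46, Σxy = 5370.03
nΣxy − ΣxΣy = 26850.15 − 25959 = 891.15
nΣx² − (Σx)² = 23877.35 − 23317.29 = 560.06; nΣy² − (Σy)² = 31682.3 − 28900 = 2782.3
r = 891.15 / √(560.06 × 2782.3) = 891.15 / 1248.3008 ≈ 0.7139

0.7139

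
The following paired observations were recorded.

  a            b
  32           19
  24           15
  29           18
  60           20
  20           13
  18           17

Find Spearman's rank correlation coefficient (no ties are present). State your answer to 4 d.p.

0.8286

Rank a: 5, 3, 4, 6, 2, 1
Rank b: 5, 2, 4, 6, 1, 3
d = rank(a) − rank(b): 0, 1, 0, 0, 1, -2; Σd² = 6
ρ = 1 − 6Σd² / [n(n²−1)] = 1 − 6×6 / (6×35) = 1 − 36/210 ≈ 0.8286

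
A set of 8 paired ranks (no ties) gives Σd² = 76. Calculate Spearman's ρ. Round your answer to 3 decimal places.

ρ = 1 − 6Σd² / [n(n²−1)] = 1 − 6×76 / (8×63)
  = 1 − 456/504 = 1 − 0.9048 ≈ 0.095

0.095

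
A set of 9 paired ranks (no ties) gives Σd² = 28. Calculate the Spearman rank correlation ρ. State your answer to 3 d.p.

ρ = 1 − 6Σd² / [n(n²−1)] = 1 − 6×28 / (9×80)
  = 1 − 168/720 = 1 − 0.2333 ≈ 0.767

0.767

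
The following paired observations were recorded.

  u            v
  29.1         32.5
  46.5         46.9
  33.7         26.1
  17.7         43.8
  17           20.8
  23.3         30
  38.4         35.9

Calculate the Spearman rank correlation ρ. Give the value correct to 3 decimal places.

0.536

Rank u: 4, 7, 5, 2, 1, 3, 6
Rank v: 4, 7, 2, 6, 1, 3, 5
d = rank(u) − rank(v): 0, 0, 3, -4, 0, 0, 1; Σd² = 26
ρ = 1 − 6Σd² / [n(n²−1)] = 1 − 6×26 / (7×48) = 1 − 156/336 ≈ 0.536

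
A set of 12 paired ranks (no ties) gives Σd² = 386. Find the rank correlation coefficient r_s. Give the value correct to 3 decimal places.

ρ = 1 − 6Σd² / [n(n²−1)] = 1 − 6×386 / (12×143)
  = 1 − 2316/1716 = 1 − 1.3497 ≈ -0.350

-0.350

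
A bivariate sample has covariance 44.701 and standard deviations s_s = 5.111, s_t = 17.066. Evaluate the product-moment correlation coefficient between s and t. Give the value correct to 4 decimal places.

r = Cov(s,t) / (s_s · s_t) = 44.701 / (5.111 × 17.066)
  = 44.701 / 87.2243 ≈ 0.5125

0.5125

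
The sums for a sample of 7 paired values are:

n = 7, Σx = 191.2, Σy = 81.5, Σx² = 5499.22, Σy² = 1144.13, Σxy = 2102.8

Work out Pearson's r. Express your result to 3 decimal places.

r = (nΣxy − ΣxΣy) / √[(nΣx² − (Σx)²)(nΣy² − (Σy)²)]
Numerator: 7×2102.8 − 191.2×81.5 = -863.2
Denominator: √[(38494.54 − 36557.44)(8008.91 − 6642.25)] = √[1937.1 × 1366.66] = 1627.0701
r = -863.2 / 1627.0701 ≈ -0.531

-0.531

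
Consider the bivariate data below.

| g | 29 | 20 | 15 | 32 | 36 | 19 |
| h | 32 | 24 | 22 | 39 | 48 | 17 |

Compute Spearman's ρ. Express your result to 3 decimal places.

Rank g: 4, 3, 1, 5, 6, 2
Rank h: 4, 3, 2, 5, 6, 1
d = rank(g) − rank(h): 0, 0, -1, 0, 0, 1; Σd² = 2
ρ = 1 − 6Σd² / [n(n²−1)] = 1 − 6×2 / (6×35) = 1 − 12/210 ≈ 0.943

0.943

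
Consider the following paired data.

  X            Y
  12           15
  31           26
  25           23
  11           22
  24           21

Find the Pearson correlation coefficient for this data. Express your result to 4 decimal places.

n = 5, ΣX = 103, ΣY = 107, ΣX² = 2427, ΣY² = 2355, ΣXY = 2307
nΣXY − ΣXΣY = 11535 − 11021 = 514
nΣX² − (ΣX)² = 12135 − 10609 = 1526; nΣY² − (ΣY)² = 11775 − 11449 = 326
r = 514 / √(1526 × 326) = 514 / 705.3198 ≈ 0.7287

0.7287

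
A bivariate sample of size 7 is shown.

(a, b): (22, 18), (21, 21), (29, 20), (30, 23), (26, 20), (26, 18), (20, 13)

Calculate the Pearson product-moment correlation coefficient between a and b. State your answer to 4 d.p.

n = 7, Σa = 174, Σb = 133, Σa² = 4418, Σb² = 2587, Σab = 3355
nΣab − ΣaΣb = 23485 − 23142 = 343
nΣa² − (Σa)² = 30926 − 30276 = 650; nΣb² − (Σb)² = 18109 − 17689 = 420
r = 343 / √(650 × 420) = 343 / 522.4940 ≈ 0.6565

0.6565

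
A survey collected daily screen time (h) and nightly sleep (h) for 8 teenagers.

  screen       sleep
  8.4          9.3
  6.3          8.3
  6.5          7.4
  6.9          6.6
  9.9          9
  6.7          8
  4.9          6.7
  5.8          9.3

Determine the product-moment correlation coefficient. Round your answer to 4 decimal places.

0.5146

n = 8, Σx = 55.4, Σy = 64.6, Σx² = 400.66, Σy² = 530.08, Σxy = 453.52
nΣxy − ΣxΣy = 3628.16 − 3578.84 = 49.32
nΣx² − (Σx)² = 3205.28 − 3069.16 = 136.12; nΣy² − (Σy)² = 4240.64 − 4173.16 = 67.48
r = 49.32 / √(136.12 × 67.48) = 49.32 / 95.8404 ≈ 0.5146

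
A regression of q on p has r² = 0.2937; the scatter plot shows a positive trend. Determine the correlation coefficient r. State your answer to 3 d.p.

|r| = √0.2937 = 0.542
The association is positive, so r = 0.542.

0.542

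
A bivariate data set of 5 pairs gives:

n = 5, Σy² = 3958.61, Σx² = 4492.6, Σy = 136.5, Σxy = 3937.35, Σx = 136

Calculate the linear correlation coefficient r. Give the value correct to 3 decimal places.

r = (nΣxy − ΣxΣy) / √[(nΣx² − (Σx)²)(nΣy² − (Σy)²)]
Numerator: 5×3937.35 − 136×136.5 = 1122.75
Denominator: √[(22463 − 18496)(19793.05 − 18632.25)] = √[3967 × 1160.8] = 2145.9016
r = 1122.75 / 2145.9016 ≈ 0.523

0.523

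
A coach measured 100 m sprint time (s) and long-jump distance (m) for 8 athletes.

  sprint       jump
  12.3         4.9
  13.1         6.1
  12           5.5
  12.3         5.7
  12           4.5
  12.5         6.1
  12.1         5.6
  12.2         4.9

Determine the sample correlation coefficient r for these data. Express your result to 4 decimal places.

0.6386

n = 8, Σx = 98.5, Σy = 43.3, Σx² = 1213.69, Σy² = 236.79, Σxy = 534.08
nΣxy − ΣxΣy = 4272.64 − 4265.05 = 7.59
nΣx² − (Σx)² = 9709.52 − 9702.25 = 7.27; nΣy² − (Σy)² = 1894.32 − 1874.89 = 19.43
r = 7.59 / √(7.27 × 19.43) = 7.59 / 11.8851 ≈ 0.6386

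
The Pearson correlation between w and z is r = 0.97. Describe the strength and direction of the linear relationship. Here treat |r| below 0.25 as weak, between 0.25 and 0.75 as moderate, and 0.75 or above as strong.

r = 0.97 > 0 so the relationship is positive.
|r| = 0.97, which falls in the strong range.

strong positive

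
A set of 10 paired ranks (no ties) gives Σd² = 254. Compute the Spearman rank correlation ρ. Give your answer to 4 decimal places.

ρ = 1 − 6Σd² / [n(n²−1)] = 1 − 6×254 / (10×99)
  = 1 − 1524/990 = 1 − 1.53939 ≈ -0.5394

-0.5394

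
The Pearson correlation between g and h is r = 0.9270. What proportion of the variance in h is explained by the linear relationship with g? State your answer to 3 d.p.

0.859

r² = (0.9270)² = 0.859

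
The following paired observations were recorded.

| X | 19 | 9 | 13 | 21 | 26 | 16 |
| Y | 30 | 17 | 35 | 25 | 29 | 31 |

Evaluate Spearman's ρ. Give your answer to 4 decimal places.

-0.0857

Rank X: 4, 1, 2, 5, 6, 3
Rank Y: 4, 1, 6, 2, 3, 5
d = rank(X) − rank(Y): 0, 0, -4, 3, 3, -2; Σd² = 38
ρ = 1 − 6Σd² / [n(n²−1)] = 1 − 6×38 / (6×35) = 1 − 228/210 ≈ -0.0857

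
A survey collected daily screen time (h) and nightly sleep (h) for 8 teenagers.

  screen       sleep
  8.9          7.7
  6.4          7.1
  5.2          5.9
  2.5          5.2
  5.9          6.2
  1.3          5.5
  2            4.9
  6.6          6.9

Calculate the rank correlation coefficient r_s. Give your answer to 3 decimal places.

Rank screen: 8, 6, 4, 3, 5, 1, 2, 7
Rank sleep: 8, 7, 4, 2, 5, 3, 1, 6
d = rank(screen) − rank(sleep): 0, -1, 0, 1, 0, -2, 1, 1; Σd² = 8
ρ = 1 − 6Σd² / [n(n²−1)] = 1 − 6×8 / (8×63) = 1 − 48/504 ≈ 0.905

0.905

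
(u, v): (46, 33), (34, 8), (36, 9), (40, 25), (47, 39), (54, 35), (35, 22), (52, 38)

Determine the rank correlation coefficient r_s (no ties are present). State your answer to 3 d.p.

0.881

Rank u: 5, 1, 3, 4, 6, 8, 2, 7
Rank v: 5, 1, 2, 4, 8, 6, 3, 7
d = rank(u) − rank(v): 0, 0, 1, 0, -2, 2, -1, 0; Σd² = 10
ρ = 1 − 6Σd² / [n(n²−1)] = 1 − 6×10 / (8×63) = 1 − 60/504 ≈ 0.881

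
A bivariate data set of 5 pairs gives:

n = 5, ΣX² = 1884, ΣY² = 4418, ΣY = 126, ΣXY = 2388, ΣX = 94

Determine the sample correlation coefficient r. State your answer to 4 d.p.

r = (nΣXY − ΣXΣY) / √[(nΣX² − (ΣX)²)(nΣY² − (ΣY)²)]
Numerator: 5×2388 − 94×126 = 96
Denominator: √[(9420 − 8836)(22090 − 15876)] = √[584 × 6214] = 1904.9871
r = 96 / 1904.9871 ≈ 0.0504

0.0504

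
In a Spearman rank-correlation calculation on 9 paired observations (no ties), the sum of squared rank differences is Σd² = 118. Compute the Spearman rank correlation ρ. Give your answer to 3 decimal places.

ρ = 1 − 6Σd² / [n(n²−1)] = 1 − 6×118 / (9×80)
  = 1 − 708/720 = 1 − 0.9833 ≈ 0.017

0.017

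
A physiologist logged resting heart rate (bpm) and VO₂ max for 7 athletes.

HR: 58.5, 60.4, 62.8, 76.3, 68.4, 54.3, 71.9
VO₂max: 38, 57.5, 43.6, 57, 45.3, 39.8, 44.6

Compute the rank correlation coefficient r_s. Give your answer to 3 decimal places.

Rank HR: 2, 3, 4, 7, 5, 1, 6
Rank VO₂max: 1, 7, 3, 6, 5, 2, 4
d = rank(HR) − rank(VO₂max): 1, -4, 1, 1, 0, -1, 2; Σd² = 24
ρ = 1 − 6Σd² / [n(n²−1)] = 1 − 6×24 / (7×48) = 1 − 144/336 ≈ 0.571

0.571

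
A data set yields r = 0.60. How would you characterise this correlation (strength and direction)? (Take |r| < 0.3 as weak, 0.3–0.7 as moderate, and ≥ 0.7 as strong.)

moderate positive

r = 0.60 > 0 so the relationship is positive.
|r| = 0.60, which falls in the moderate range.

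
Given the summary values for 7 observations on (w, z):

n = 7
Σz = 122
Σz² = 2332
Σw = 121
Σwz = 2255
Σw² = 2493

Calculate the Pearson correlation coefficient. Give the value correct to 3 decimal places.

r = (nΣwz − ΣwΣz) / √[(nΣw² − (Σw)²)(nΣz² − (Σz)²)]
Numerator: 7×2255 − 121×122 = 1023
Denominator: √[(17451 − 14641)(16324 − 14884)] = √[2810 × 1440] = 2011.5666
r = 1023 / 2011.5666 ≈ 0.509

0.509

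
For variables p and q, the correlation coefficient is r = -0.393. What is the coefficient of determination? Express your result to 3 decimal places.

r² = (-0.393)² = 0.154

0.154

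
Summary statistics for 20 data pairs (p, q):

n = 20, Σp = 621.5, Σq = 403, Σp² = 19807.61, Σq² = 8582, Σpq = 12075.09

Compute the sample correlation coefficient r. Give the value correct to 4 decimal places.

-0.9380

r = (nΣpq − ΣpΣq) / √[(nΣp² − (Σp)²)(nΣq² − (Σq)²)]
Numerator: 20×12075.09 − 621.5×403 = -8962.7
Denominator: √[(396152.2 − 386262.25)(171640 − 162409)] = √[9889.95 × 9231] = 9554.7961
r = -8962.7 / 9554.7961 ≈ -0.9380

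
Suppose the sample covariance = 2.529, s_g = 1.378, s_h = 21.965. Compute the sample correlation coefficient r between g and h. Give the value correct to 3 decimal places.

r = Cov(g,h) / (s_g · s_h) = 2.529 / (1.378 × 21.965)
  = 2.529 / 30.2678 ≈ 0.084

0.084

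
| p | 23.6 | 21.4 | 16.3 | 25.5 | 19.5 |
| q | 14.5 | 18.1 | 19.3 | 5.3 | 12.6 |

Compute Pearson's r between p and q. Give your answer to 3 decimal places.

-0.744

n = 5, Σp = 106.3, Σq = 69.8, Σp² = 2311.11, Σq² = 1097.2, Σpq = 1424.98
nΣpq − ΣpΣq = 7124.9 − 7419.74 = -294.84
nΣp² − (Σp)² = 11555.55 − 11299.69 = 255.86; nΣq² − (Σq)² = 5486 − 4872.04 = 613.96
r = -294.84 / √(255.86 × 613.96) = -294.84 / 396.3430 ≈ -0.744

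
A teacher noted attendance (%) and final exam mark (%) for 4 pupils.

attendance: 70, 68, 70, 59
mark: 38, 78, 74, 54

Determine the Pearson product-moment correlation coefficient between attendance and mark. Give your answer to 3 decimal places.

0.147

n = 4, Σx = 267, Σy = 244, Σx² = 17905, Σy² = 15920, Σxy = 16330
nΣxy − ΣxΣy = 65320 − 65148 = 172
nΣx² − (Σx)² = 71620 − 71289 = 331; nΣy² − (Σy)² = 63680 − 59536 = 4144
r = 172 / √(331 × 4144) = 172 / 1171.1806 ≈ 0.147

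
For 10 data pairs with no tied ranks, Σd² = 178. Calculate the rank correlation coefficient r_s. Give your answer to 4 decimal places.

-0.0788

ρ = 1 − 6Σd² / [n(n²−1)] = 1 − 6×178 / (10×99)
  = 1 − 1068/990 = 1 − 1.07879 ≈ -0.0788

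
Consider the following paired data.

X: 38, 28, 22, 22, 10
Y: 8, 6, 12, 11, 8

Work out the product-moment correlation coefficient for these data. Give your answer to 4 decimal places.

n = 5, ΣX = 120, ΣY = 45, ΣX² = 3296, ΣY² = 429, ΣXY = 1058
nΣXY − ΣXΣY = 5290 − 5400 = -110
nΣX² − (ΣX)² = 16480 − 14400 = 2080; nΣY² − (ΣY)² = 2145 − 2025 = 120
r = -110 / √(2080 × 120) = -110 / 499.5998 ≈ -0.2202

-0.2202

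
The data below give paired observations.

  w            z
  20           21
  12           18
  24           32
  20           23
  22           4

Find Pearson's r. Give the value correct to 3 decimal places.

0.168

n = 5, Σw = 98, Σz = 98, Σw² = 2004, Σz² = 2334, Σwz = 1952
nΣwz − ΣwΣz = 9760 − 9604 = 156
nΣw² − (Σw)² = 10020 − 9604 = 416; nΣz² − (Σz)² = 11670 − 9604 = 2066
r = 156 / √(416 × 2066) = 156 / 927.0685 ≈ 0.168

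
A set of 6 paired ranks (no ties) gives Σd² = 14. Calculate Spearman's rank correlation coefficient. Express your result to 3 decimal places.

0.600

ρ = 1 − 6Σd² / [n(n²−1)] = 1 − 6×14 / (6×35)
  = 1 − 84/210 = 1 − 0.4000 ≈ 0.600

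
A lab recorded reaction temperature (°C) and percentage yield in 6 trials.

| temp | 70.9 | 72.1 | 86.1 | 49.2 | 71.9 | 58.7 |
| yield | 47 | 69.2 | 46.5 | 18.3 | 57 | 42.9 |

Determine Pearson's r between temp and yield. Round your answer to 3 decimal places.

0.649

n = 6, Σx = 408.9, Σy = 280.9, Σx² = 28674.37, Σy² = 14584.19, Σxy = 19842.16
nΣxy − ΣxΣy = 119052.96 − 114860.01 = 4192.95
nΣx² − (Σx)² = 172046.22 − 167199.21 = 4847.01; nΣy² − (Σy)² = 87505.14 − 78904.81 = 8600.33
r = 4192.95 / √(4847.01 × 8600.33) = 4192.95 / 6456.4608 ≈ 0.649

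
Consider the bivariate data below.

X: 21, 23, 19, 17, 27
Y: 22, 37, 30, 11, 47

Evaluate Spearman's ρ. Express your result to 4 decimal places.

0.9000

Rank X: 3, 4, 2, 1, 5
Rank Y: 2, 4, 3, 1, 5
d = rank(X) − rank(Y): 1, 0, -1, 0, 0; Σd² = 2
ρ = 1 − 6Σd² / [n(n²−1)] = 1 − 6×2 / (5×24) = 1 − 12/120 ≈ 0.9000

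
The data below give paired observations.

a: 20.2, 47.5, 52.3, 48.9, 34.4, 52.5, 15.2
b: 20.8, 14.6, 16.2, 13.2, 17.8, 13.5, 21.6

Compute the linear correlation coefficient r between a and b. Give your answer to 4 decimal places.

-0.9442

n = 7, Σa = 271, Σb = 117.7, Σa² = 11961.44, Σb² = 2048.13, Σab = 4255.79
nΣab − ΣaΣb = 29790.53 − 31896.7 = -2106.17
nΣa² − (Σa)² = 83730.08 − 73441 = 10289.08; nΣb² − (Σb)² = 14336.91 − 13853.29 = 483.62
r = -2106.17 / √(10289.08 × 483.62) = -2106.17 / 2230.6961 ≈ -0.9442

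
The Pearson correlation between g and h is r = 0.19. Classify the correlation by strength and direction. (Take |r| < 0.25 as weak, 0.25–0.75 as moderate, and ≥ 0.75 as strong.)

weak positive

r = 0.19 > 0 so the relationship is positive.
|r| = 0.19, which falls in the weak range.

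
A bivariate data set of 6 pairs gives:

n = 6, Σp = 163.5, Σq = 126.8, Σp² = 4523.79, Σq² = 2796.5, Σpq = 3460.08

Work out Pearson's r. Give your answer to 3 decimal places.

r = (nΣpq − ΣpΣq) / √[(nΣp² − (Σp)²)(nΣq² − (Σq)²)]
Numerator: 6×3460.08 − 163.5×126.8 = 28.68
Denominator: √[(27142.74 − 26732.25)(16779 − 16078.24)] = √[410.49 × 700.76] = 536.3348
r = 28.68 / 536.3348 ≈ 0.053

0.053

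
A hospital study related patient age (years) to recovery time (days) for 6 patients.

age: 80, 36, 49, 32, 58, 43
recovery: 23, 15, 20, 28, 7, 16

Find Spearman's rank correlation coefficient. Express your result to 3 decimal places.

Rank age: 6, 2, 4, 1, 5, 3
Rank recovery: 5, 2, 4, 6, 1, 3
d = rank(age) − rank(recovery): 1, 0, 0, -5, 4, 0; Σd² = 42
ρ = 1 − 6Σd² / [n(n²−1)] = 1 − 6×42 / (6×35) = 1 − 252/210 ≈ -0.200

-0.200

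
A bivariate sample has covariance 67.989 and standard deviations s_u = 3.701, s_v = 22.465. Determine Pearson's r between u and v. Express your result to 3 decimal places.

r = Cov(u,v) / (s_u · s_v) = 67.989 / (3.701 × 22.465)
  = 67.989 / 83.1430 ≈ 0.818

0.818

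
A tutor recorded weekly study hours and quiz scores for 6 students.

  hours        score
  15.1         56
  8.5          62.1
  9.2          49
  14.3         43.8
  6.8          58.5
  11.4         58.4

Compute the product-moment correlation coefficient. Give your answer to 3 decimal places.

-0.469

n = 6, Σx = 65.3, Σy = 327.8, Σx² = 765.59, Σy² = 18144.66, Σxy = 3514.15
nΣxy − ΣxΣy = 21084.9 − 21405.34 = -320.44
nΣx² − (Σx)² = 4593.54 − 4264.09 = 329.45; nΣy² − (Σy)² = 108867.96 − 107452.84 = 1415.12
r = -320.44 / √(329.45 × 1415.12) = -320.44 / 682.7967 ≈ -0.469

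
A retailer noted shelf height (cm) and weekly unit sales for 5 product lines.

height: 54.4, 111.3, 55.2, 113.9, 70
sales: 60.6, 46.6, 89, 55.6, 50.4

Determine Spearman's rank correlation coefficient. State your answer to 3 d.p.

Rank height: 1, 4, 2, 5, 3
Rank sales: 4, 1, 5, 3, 2
d = rank(height) − rank(sales): -3, 3, -3, 2, 1; Σd² = 32
ρ = 1 − 6Σd² / [n(n²−1)] = 1 − 6×32 / (5×24) = 1 − 192/120 ≈ -0.600

-0.600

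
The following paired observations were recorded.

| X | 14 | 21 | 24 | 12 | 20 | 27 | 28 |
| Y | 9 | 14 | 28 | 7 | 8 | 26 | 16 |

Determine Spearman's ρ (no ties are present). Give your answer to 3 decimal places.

0.821

Rank X: 2, 4, 5, 1, 3, 6, 7
Rank Y: 3, 4, 7, 1, 2, 6, 5
d = rank(X) − rank(Y): -1, 0, -2, 0, 1, 0, 2; Σd² = 10
ρ = 1 − 6Σd² / [n(n²−1)] = 1 − 6×10 / (7×48) = 1 − 60/336 ≈ 0.821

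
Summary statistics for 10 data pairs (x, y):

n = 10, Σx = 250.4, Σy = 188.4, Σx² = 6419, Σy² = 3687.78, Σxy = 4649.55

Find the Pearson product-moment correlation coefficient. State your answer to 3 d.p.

r = (nΣxy − ΣxΣy) / √[(nΣx² − (Σx)²)(nΣy² − (Σy)²)]
Numerator: 10×4649.55 − 250.4×188.4 = -679.86
Denominator: √[(64190 − 62700.16)(36877.8 − 35494.56)] = √[1489.84 × 1383.24] = 1435.5509
r = -679.86 / 1435.5509 ≈ -0.474

-0.474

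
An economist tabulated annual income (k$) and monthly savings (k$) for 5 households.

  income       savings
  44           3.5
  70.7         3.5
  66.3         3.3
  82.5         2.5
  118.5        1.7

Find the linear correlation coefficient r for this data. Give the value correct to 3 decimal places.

n = 5, Σx = 382, Σy = 14.5, Σx² = 32178.68, Σy² = 44.53, Σxy = 1027.94
nΣxy − ΣxΣy = 5139.7 − 5539 = -399.3
nΣx² − (Σx)² = 160893.4 − 145924 = 14969.4; nΣy² − (Σy)² = 222.65 − 210.25 = 12.4
r = -399.3 / √(14969.4 × 12.4) = -399.3 / 430.8370 ≈ -0.927

-0.927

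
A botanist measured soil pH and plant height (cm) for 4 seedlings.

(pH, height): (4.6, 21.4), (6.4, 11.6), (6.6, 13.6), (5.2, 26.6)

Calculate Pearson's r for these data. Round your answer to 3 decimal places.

-0.822

n = 4, Σx = 22.8, Σy = 73.2, Σx² = 132.72, Σy² = 1485.04, Σxy = 400.76
nΣxy − ΣxΣy = 1603.04 − 1668.96 = -65.92
nΣx² − (Σx)² = 530.88 − 519.84 = 11.04; nΣy² − (Σy)² = 5940.16 − 5358.24 = 581.92
r = -65.92 / √(11.04 × 581.92) = -65.92 / 80.1523 ≈ -0.822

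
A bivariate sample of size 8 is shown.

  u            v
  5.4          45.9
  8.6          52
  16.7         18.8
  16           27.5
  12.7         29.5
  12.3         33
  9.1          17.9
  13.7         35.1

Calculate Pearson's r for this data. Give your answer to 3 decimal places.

n = 8, Σu = 94.5, Σv = 259.7, Σu² = 1221.09, Σv² = 9432.17, Σuv = 2873.33
nΣuv − ΣuΣv = 22986.64 − 24541.65 = -1555.01
nΣu² − (Σu)² = 9768.72 − 8930.25 = 838.47; nΣv² − (Σv)² = 75457.36 − 67444.09 = 8013.27
r = -1555.01 / √(838.47 × 8013.27) = -1555.01 / 2592.0815 ≈ -0.600

-0.600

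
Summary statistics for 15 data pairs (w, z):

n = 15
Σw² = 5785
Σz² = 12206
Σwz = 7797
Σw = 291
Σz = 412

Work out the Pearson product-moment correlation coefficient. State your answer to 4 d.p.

-0.5556

r = (nΣwz − ΣwΣz) / √[(nΣw² − (Σw)²)(nΣz² − (Σz)²)]
Numerator: 15×7797 − 291×412 = -2937
Denominator: √[(86775 − 84681)(183090 − 169744)] = √[2094 × 13346] = 5286.4472
r = -2937 / 5286.4472 ≈ -0.5556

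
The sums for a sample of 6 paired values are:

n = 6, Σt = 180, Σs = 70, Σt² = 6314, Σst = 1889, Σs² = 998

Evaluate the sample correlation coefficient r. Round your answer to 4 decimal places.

-0.5183

r = (nΣst − ΣsΣt) / √[(nΣs² − (Σs)²)(nΣt² − (Σt)²)]
Numerator: 6×1889 − 70×180 = -1266
Denominator: √[(5988 − 4900)(37884 − 32400)] = √[1088 × 5484] = 2442.6608
r = -1266 / 2442.6608 ≈ -0.5183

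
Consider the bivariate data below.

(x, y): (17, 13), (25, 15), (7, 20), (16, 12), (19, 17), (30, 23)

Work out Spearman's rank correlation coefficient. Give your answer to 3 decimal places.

0.371

Rank x: 3, 5, 1, 2, 4, 6
Rank y: 2, 3, 5, 1, 4, 6
d = rank(x) − rank(y): 1, 2, -4, 1, 0, 0; Σd² = 22
ρ = 1 − 6Σd² / [n(n²−1)] = 1 − 6×22 / (6×35) = 1 − 132/210 ≈ 0.371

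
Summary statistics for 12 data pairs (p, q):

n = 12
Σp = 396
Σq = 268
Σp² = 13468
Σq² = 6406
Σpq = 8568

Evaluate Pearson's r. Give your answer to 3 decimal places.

r = (nΣpq − ΣpΣq) / √[(nΣp² − (Σp)²)(nΣq² − (Σq)²)]
Numerator: 12×8568 − 396×268 = -3312
Denominator: √[(161616 − 156816)(76872 − 71824)] = √[4800 × 5048] = 4922.4384
r = -3312 / 4922.4384 ≈ -0.673

-0.673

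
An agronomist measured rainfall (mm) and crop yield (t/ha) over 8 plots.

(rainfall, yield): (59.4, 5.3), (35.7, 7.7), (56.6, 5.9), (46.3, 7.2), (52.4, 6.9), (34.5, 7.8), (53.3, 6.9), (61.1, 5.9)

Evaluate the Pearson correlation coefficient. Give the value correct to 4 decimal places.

-0.9141

n = 8, Σx = 399.3, Σy = 53.6, Σx² = 20660.21, Σy² = 364.9, Σxy = 2615.93
nΣxy − ΣxΣy = 20927.44 − 21402.48 = -475.04
nΣx² − (Σx)² = 165281.68 − 159440.49 = 5841.19; nΣy² − (Σy)² = 2919.2 − 2872.96 = 46.24
r = -475.04 / √(5841.19 × 46.24) = -475.04 / 519.7082 ≈ -0.9141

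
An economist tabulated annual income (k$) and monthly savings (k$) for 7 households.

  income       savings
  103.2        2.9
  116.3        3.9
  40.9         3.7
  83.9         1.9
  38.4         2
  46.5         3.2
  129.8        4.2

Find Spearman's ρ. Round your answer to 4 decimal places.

0.5714

Rank income: 5, 6, 2, 4, 1, 3, 7
Rank savings: 3, 6, 5, 1, 2, 4, 7
d = rank(income) − rank(savings): 2, 0, -3, 3, -1, -1, 0; Σd² = 24
ρ = 1 − 6Σd² / [n(n²−1)] = 1 − 6×24 / (7×48) = 1 − 144/336 ≈ 0.5714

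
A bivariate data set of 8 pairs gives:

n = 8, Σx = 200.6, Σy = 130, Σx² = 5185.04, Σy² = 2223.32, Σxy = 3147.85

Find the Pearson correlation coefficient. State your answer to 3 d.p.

-0.854

r = (nΣxy − ΣxΣy) / √[(nΣx² − (Σx)²)(nΣy² − (Σy)²)]
Numerator: 8×3147.85 − 200.6×130 = -895.2
Denominator: √[(41480.32 − 40240.36)(17786.56 − 16900)] = √[1239.96 × 886.56] = 1048.4746
r = -895.2 / 1048.4746 ≈ -0.854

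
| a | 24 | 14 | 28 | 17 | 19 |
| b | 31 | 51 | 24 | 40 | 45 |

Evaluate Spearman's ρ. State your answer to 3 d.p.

Rank a: 4, 1, 5, 2, 3
Rank b: 2, 5, 1, 3, 4
d = rank(a) − rank(b): 2, -4, 4, -1, -1; Σd² = 38
ρ = 1 − 6Σd² / [n(n²−1)] = 1 − 6×38 / (5×24) = 1 − 228/120 ≈ -0.900

-0.900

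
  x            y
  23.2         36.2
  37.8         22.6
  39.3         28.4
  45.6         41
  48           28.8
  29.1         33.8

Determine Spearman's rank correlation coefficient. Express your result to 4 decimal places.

-0.0857

Rank x: 1, 3, 4, 5, 6, 2
Rank y: 5, 1, 2, 6, 3, 4
d = rank(x) − rank(y): -4, 2, 2, -1, 3, -2; Σd² = 38
ρ = 1 − 6Σd² / [n(n²−1)] = 1 − 6×38 / (6×35) = 1 − 228/210 ≈ -0.0857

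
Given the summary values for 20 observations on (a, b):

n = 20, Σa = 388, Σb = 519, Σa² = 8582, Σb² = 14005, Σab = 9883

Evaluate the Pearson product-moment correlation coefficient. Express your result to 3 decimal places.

r = (nΣab − ΣaΣb) / √[(nΣa² − (Σa)²)(nΣb² − (Σb)²)]
Numerator: 20×9883 − 388×519 = -3712
Denominator: √[(171640 − 150544)(280100 − 269361)] = √[21096 × 10739] = 15051.5761
r = -3712 / 15051.5761 ≈ -0.247

-0.247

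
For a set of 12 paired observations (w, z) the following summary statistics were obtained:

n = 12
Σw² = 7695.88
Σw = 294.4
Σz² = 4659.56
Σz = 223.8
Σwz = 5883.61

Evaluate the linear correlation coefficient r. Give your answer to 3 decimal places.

r = (nΣwz − ΣwΣz) / √[(nΣw² − (Σw)²)(nΣz² − (Σz)²)]
Numerator: 12×5883.61 − 294.4×223.8 = 4716.6
Denominator: √[(92350.56 − 86671.36)(55914.72 − 50086.44)] = √[5679.2 × 5828.28] = 5753.2571
r = 4716.6 / 5753.2571 ≈ 0.820

0.820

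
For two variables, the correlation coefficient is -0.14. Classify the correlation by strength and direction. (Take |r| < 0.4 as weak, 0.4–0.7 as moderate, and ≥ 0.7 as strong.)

weak negative

r = -0.14 < 0 so the relationship is negative.
|r| = 0.14, which falls in the weak range.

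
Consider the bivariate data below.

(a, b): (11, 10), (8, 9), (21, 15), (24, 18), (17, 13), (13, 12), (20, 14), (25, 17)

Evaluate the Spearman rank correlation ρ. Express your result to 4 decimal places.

Rank a: 2, 1, 6, 7, 4, 3, 5, 8
Rank b: 2, 1, 6, 8, 4, 3, 5, 7
d = rank(a) − rank(b): 0, 0, 0, -1, 0, 0, 0, 1; Σd² = 2
ρ = 1 − 6Σd² / [n(n²−1)] = 1 − 6×2 / (8×63) = 1 − 12/504 ≈ 0.9762

0.9762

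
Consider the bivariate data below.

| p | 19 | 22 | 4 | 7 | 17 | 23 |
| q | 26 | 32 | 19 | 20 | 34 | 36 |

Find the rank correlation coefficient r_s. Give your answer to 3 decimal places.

0.829

Rank p: 4, 5, 1, 2, 3, 6
Rank q: 3, 4, 1, 2, 5, 6
d = rank(p) − rank(q): 1, 1, 0, 0, -2, 0; Σd² = 6
ρ = 1 − 6Σd² / [n(n²−1)] = 1 − 6×6 / (6×35) = 1 − 36/210 ≈ 0.829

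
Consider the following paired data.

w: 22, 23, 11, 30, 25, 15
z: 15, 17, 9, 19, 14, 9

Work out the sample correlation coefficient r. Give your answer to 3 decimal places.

0.929

n = 6, Σw = 126, Σz = 83, Σw² = 2884, Σz² = 1233, Σwz = 1875
nΣwz − ΣwΣz = 11250 − 10458 = 792
nΣw² − (Σw)² = 17304 − 15876 = 1428; nΣz² − (Σz)² = 7398 − 6889 = 509
r = 792 / √(1428 × 509) = 792 / 852.5562 ≈ 0.929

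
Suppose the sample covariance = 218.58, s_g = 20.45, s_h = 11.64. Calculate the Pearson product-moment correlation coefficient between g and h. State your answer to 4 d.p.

0.9183

r = Cov(g,h) / (s_g · s_h) = 218.58 / (20.45 × 11.64)
  = 218.58 / 238.0380 ≈ 0.9183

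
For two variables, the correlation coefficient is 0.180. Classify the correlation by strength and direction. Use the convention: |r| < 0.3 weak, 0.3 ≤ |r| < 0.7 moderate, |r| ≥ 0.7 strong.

r = 0.180 > 0 so the relationship is positive.
|r| = 0.180, which falls in the weak range.

weak positive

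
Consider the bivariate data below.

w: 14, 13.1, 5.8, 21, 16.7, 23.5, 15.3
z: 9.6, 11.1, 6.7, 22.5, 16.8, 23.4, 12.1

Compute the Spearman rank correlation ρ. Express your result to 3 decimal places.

Rank w: 3, 2, 1, 6, 5, 7, 4
Rank z: 2, 3, 1, 6, 5, 7, 4
d = rank(w) − rank(z): 1, -1, 0, 0, 0, 0, 0; Σd² = 2
ρ = 1 − 6Σd² / [n(n²−1)] = 1 − 6×2 / (7×48) = 1 − 12/336 ≈ 0.964

0.964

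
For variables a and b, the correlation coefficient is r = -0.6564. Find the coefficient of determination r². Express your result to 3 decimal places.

0.431

r² = (-0.6564)² = 0.431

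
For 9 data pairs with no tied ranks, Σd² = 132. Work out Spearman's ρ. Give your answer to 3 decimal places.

-0.100

ρ = 1 − 6Σd² / [n(n²−1)] = 1 − 6×132 / (9×80)
  = 1 − 792/720 = 1 − 1.1000 ≈ -0.100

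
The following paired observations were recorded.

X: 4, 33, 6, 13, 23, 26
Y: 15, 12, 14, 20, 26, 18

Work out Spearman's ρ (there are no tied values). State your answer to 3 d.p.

Rank X: 1, 6, 2, 3, 4, 5
Rank Y: 3, 1, 2, 5, 6, 4
d = rank(X) − rank(Y): -2, 5, 0, -2, -2, 1; Σd² = 38
ρ = 1 − 6Σd² / [n(n²−1)] = 1 − 6×38 / (6×35) = 1 − 228/210 ≈ -0.086

-0.086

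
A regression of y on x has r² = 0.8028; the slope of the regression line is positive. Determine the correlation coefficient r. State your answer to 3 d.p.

0.896

|r| = √0.8028 = 0.896
The association is positive, so r = 0.896.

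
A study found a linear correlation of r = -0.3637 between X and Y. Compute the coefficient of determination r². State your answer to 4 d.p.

r² = (-0.3637)² = 0.1323

0.1323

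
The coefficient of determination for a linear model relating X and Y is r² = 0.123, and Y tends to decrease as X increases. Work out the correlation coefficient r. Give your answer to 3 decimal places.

-0.351

|r| = √0.123 = 0.351
The association is negative, so r = −0.351.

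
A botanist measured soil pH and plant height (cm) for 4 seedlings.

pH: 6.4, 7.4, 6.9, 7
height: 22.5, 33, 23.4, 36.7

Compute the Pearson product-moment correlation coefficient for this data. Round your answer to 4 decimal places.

0.6938

n = 4, Σx = 27.7, Σy = 115.6, Σx² = 192.33, Σy² = 3489.7, Σxy = 806.56
nΣxy − ΣxΣy = 3226.24 − 3202.12 = 24.12
nΣx² − (Σx)² = 769.32 − 767.29 = 2.03; nΣy² − (Σy)² = 13958.8 − 13363.36 = 595.44
r = 24.12 / √(2.03 × 595.44) = 24.12 / 34.7670 ≈ 0.6938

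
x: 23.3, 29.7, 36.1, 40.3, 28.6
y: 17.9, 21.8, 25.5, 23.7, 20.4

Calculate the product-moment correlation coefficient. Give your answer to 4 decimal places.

0.8921

n = 5, Σx = 158, Σy = 109.3, Σx² = 5170.24, Σy² = 2423.75, Σxy = 3523.63
nΣxy − ΣxΣy = 17618.15 − 17269.4 = 348.75
nΣx² − (Σx)² = 25851.2 − 24964 = 887.2; nΣy² − (Σy)² = 12118.75 − 11946.49 = 172.26
r = 348.75 / √(887.2 × 172.26) = 348.75 / 390.9336 ≈ 0.8921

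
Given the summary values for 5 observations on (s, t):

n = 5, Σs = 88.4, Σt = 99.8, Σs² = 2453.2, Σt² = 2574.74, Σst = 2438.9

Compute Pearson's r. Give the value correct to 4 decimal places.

0.9364

r = (nΣst − ΣsΣt) / √[(nΣs² − (Σs)²)(nΣt² − (Σt)²)]
Numerator: 5×2438.9 − 88.4×99.8 = 3372.18
Denominator: √[(12266 − 7814.56)(12873.7 − 9960.04)] = √[4451.44 × 2913.66] = 3601.3862
r = 3372.18 / 3601.3862 ≈ 0.9364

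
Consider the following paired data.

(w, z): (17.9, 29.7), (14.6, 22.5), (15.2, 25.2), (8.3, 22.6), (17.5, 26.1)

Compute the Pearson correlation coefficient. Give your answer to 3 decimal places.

n = 5, Σw = 73.5, Σz = 126.1, Σw² = 1139.75, Σz² = 3215.35, Σwz = 1887.5
nΣwz − ΣwΣz = 9437.5 − 9268.35 = 169.15
nΣw² − (Σw)² = 5698.75 − 5402.25 = 296.5; nΣz² − (Σz)² = 16076.75 − 15901.21 = 175.54
r = 169.15 / √(296.5 × 175.54) = 169.15 / 228.1395 ≈ 0.741

0.741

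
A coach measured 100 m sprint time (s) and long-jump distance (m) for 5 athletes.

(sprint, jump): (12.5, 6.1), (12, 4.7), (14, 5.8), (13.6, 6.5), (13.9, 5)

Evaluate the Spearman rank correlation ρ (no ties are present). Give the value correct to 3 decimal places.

0.200

Rank sprint: 2, 1, 5, 3, 4
Rank jump: 4, 1, 3, 5, 2
d = rank(sprint) − rank(jump): -2, 0, 2, -2, 2; Σd² = 16
ρ = 1 − 6Σd² / [n(n²−1)] = 1 − 6×16 / (5×24) = 1 − 96/120 ≈ 0.200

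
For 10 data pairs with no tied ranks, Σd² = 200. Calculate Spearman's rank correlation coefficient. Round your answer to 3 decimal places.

-0.212

ρ = 1 − 6Σd² / [n(n²−1)] = 1 − 6×200 / (10×99)
  = 1 − 1200/990 = 1 − 1.2121 ≈ -0.212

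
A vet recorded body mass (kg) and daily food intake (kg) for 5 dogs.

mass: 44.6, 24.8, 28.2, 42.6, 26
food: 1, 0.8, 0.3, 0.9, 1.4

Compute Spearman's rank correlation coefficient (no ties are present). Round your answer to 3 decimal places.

0.200

Rank mass: 5, 1, 3, 4, 2
Rank food: 4, 2, 1, 3, 5
d = rank(mass) − rank(food): 1, -1, 2, 1, -3; Σd² = 16
ρ = 1 − 6Σd² / [n(n²−1)] = 1 − 6×16 / (5×24) = 1 − 96/120 ≈ 0.200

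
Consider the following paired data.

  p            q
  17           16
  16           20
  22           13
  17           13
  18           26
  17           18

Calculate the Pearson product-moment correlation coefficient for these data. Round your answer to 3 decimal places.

n = 6, Σp = 107, Σq = 106, Σp² = 1931, Σq² = 1994, Σpq = 1873
nΣpq − ΣpΣq = 11238 − 11342 = -104
nΣp² − (Σp)² = 11586 − 11449 = 137; nΣq² − (Σq)² = 11964 − 11236 = 728
r = -104 / √(137 × 728) = -104 / 315.8101 ≈ -0.329

-0.329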